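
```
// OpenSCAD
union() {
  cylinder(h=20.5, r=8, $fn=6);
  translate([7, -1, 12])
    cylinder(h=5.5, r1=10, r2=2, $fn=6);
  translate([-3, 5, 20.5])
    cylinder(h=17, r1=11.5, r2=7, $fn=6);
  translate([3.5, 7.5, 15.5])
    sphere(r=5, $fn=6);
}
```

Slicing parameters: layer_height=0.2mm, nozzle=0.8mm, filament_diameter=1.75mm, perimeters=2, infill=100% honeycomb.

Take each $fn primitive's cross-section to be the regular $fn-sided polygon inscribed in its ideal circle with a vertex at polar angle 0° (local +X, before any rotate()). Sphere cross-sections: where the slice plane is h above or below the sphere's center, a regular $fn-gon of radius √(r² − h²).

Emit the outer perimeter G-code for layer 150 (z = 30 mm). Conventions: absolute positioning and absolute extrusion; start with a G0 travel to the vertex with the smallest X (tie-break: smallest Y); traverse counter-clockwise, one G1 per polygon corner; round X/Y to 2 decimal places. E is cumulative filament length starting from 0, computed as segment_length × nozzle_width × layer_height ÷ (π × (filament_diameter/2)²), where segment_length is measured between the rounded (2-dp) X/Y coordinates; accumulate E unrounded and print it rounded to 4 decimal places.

At z = 30 mm: the cylinder is not intersected at this z (z outside [0, 20.5]); the cone at (7, -1) is not intersected at this z (z outside [12, 17.5]); the cone at (-3, 5) contributes a regular 6-gon of circumradius 8.985 (interpolated between r1=11.5 and r2=7 at t=0.559); the sphere at (3.5, 7.5) is not intersected at this z (|z−center|=14.500 > r=5); Merging all regions: only the cone at (-3, 5) is present, so the union is just that shape — 1 connected region. The outline is a single polygon with 6 vertices. Extrusion per mm of travel: 0.8 × 0.2 / (π × 0.875²) = 0.066520. Accumulating E over each segment gives final E = 3.5862.

G0 X-11.99 Y5.00 Z30.00
G1 X-7.49 Y-2.78 E0.5979
G1 X1.49 Y-2.78 E1.1952
G1 X5.99 Y5.00 E1.7931
G1 X1.49 Y12.78 E2.3909
G1 X-7.49 Y12.78 E2.9883
G1 X-11.99 Y5.00 E3.5862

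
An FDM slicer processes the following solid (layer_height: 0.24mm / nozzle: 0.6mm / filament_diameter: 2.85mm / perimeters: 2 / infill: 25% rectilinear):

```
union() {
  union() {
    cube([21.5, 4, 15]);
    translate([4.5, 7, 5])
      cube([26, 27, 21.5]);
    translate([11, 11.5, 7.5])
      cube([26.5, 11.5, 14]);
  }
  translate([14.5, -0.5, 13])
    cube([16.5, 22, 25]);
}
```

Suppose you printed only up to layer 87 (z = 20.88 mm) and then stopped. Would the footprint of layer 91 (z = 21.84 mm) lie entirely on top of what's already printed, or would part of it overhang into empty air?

entirely on top

Compare the two slices. At z = 20.88: the cube is not intersected at this z (z outside [0, 15]); the cube at (4.5, 7) is present — its section is the full 26×27 rectangle (area 702.00 mm²); the cube at (11, 11.5) (footprint 26.5×11.5) is included at this height (area 304.75 mm²); Taking the union: the regions partially overlap — summed areas 1006.75 mm² minus the doubly-counted overlap 224.25 mm² gives 782.50 mm² — area = 782.50 mm²; the cube at (14.5, -0.5) (footprint 16.5×22) is included at this height (area 363.00 mm²); Combining (union): the regions partially overlap — summed areas 1145.50 mm² minus the doubly-counted overlap 237.00 mm² gives 908.50 mm² — area = 908.50 mm². At z = 21.84: the cube does not reach this height (z outside [0, 15]); the 26×27 cube at (4.5, 7) contributes its full rectangle (area 702.00 mm²); the cube at (11, 11.5) is not intersected at this z (z outside [7.5, 21.5]); Taking the union: only the 26×27 cube at (4.5, 7) is present, so the union is just that shape — area = 702.00 mm²; the 16.5×22 cube at (14.5, -0.5) contributes its full rectangle (area 363.00 mm²); Taking the union: the regions partially overlap — summed areas 1065.00 mm² minus the doubly-counted overlap 232.00 mm² gives 833.00 mm² — area = 833.00 mm². Checking containment: the cross-section at z = 21.84 is a subset of the cross-section at z = 20.88.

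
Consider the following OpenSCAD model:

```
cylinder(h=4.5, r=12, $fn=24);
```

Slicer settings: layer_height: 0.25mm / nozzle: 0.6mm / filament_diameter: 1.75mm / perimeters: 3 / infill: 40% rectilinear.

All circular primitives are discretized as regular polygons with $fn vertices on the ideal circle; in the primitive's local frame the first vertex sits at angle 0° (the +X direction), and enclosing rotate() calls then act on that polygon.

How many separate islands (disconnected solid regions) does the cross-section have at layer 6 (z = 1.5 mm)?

1

At z = 1.5 mm: the r=12 cylinder gives a regular 24-gon of circumradius 12 (constant along its height). Overall, the cross-section is a single solid region. Island count = 1.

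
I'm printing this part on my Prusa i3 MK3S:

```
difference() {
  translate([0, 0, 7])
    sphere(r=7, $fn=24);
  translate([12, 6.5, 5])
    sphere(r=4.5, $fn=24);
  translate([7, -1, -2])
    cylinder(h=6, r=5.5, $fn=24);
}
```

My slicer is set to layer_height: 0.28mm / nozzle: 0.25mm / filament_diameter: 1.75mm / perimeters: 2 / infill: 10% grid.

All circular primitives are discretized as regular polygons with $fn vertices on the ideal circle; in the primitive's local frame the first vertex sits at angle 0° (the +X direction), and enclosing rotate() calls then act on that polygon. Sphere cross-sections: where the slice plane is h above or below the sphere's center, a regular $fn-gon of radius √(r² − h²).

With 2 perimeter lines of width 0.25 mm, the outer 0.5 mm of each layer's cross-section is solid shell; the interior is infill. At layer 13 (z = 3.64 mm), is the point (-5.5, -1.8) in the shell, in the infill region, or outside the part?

At z = 3.64 mm: the r=7 sphere contributes a regular 24-gon of circumradius √(7²−3.36²) = 6.141; the r=4.5 sphere at (12, 6.5) contributes a regular 24-gon of circumradius √(4.5²−1.36²) = 4.290; the r=5.5 cylinder at (7, -1) gives a regular 24-gon of circumradius 5.5 (constant along its height); After the difference (first − rest): starting from the r=7 sphere, the r=4.5 sphere at (12, 6.5) misses the remaining region (no effect); the r=5.5 cylinder at (7, -1) partially overlaps it — only the 28.72 mm² overlap (of its 93.95 mm²) is removed, clipping the outline — 1 connected region. Overall, the cross-section is a single solid region. The nearest boundary edge runs (-5.32, -3.07)→(-5.93, -1.59); distance from the point to it = 0.32 mm. The point is inside the cross-section, 0.32 mm from the nearest boundary — within the 0.5 mm shell band (2 × 0.25).

shell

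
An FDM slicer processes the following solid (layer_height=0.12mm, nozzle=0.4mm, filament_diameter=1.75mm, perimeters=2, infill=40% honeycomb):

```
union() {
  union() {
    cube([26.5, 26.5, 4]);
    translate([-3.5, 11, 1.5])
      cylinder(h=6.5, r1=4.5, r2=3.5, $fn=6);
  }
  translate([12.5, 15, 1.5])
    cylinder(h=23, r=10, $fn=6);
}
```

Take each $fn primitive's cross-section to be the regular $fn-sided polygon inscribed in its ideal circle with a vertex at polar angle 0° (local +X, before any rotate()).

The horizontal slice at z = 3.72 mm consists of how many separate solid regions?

1

At z = 3.72 mm: the cube is present — its section is the full 26.5×26.5 rectangle; the cone at (-3.5, 11) (r1=4.5→r2=3.5) has section circumradius 4.158 here — a regular 6-gon; Taking the union: the regions partially overlap (shared area 0.75 mm²), so overlapping operands fuse into one piece — 1 connected region; the r=10 cylinder at (12.5, 15) contributes a regular 6-gon of circumradius 10; Taking the union: the r=10 cylinder at (12.5, 15) lies entirely inside that combined region, so the union is just that combined region — 1 connected region. The result has 1 disconnected region.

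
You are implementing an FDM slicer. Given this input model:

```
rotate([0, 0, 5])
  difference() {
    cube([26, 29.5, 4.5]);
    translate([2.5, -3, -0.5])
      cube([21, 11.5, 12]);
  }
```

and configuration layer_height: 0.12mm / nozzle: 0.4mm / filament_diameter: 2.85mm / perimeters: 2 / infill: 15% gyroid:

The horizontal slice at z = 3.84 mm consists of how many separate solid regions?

1

At z = 3.84 mm: the cube (footprint 26×29.5) is included at this height; the cube at (2.5, -3) is present — its section is the full 21×11.5 rectangle; Subtracting the remaining from the first: starting from the 26×29.5 cube, the 21×11.5 cube at (2.5, -3) partially overlaps it — only the 178.50 mm² overlap (of its 241.50 mm²) is removed, clipping the outline — 1 connected region; (whole slice rotated 5° about Z — lengths, areas and connectivity unchanged). The result has 1 disconnected region.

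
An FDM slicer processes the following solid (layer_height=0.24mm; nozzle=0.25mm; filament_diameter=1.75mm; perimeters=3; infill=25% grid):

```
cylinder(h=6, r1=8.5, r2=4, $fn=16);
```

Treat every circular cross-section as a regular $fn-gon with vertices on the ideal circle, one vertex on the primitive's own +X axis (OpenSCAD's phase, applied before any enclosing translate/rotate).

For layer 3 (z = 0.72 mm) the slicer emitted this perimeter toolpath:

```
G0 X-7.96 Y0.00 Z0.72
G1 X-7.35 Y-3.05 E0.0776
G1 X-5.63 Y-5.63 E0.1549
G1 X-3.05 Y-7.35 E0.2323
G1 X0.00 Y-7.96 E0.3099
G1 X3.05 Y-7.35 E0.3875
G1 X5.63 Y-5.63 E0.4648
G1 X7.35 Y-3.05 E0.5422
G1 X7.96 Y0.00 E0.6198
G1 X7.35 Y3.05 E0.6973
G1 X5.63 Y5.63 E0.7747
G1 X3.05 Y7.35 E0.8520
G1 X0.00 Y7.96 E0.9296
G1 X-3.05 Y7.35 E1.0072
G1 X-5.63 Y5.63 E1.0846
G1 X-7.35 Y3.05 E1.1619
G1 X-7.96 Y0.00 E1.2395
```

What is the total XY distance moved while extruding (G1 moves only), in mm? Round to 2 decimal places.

Sum the Euclidean lengths of each G1 segment: total = 49.69 mm.

49.69 mm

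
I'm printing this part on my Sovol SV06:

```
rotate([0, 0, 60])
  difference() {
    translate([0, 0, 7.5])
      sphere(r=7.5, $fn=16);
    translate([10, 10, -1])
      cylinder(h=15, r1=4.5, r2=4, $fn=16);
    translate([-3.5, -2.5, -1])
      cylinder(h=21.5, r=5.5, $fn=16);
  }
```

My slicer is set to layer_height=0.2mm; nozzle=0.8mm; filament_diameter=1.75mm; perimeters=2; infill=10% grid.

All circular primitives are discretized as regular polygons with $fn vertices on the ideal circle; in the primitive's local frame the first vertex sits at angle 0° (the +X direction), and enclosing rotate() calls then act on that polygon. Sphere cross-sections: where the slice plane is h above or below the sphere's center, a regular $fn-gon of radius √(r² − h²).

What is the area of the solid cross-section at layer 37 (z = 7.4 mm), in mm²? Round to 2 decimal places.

100.20 mm²

At z = 7.4 mm: the r=7.5 sphere contributes a regular 16-gon of circumradius √(7.5²−0.1²) = 7.499 (area = (16/2)·7.499²·sin(360°/16) = 172.18 mm²); the cone at (10, 10) (r1=4.5→r2=4) has section circumradius 4.220 here — a regular 16-gon (area = (16/2)·4.220²·sin(360°/16) = 54.52 mm²); the r=5.5 cylinder at (-3.5, -2.5) contributes a regular 16-gon of circumradius 5.5 (area = (16/2)·5.500²·sin(360°/16) = 92.61 mm²); After the difference (first − rest): starting from the r=7.5 sphere (172.18 mm²), the cone at (10, 10) misses the remaining region (no effect); the r=5.5 cylinder at (-3.5, -2.5) partially overlaps it — only the 71.97 mm² overlap (of its 92.61 mm²) is removed, clipping the outline — area = 100.20 mm²; (rotated 60° about Z; rotation is an isometry so areas/perimeters/island counts are preserved). Overall, the cross-section is a single solid region. Net area = 100.20 mm².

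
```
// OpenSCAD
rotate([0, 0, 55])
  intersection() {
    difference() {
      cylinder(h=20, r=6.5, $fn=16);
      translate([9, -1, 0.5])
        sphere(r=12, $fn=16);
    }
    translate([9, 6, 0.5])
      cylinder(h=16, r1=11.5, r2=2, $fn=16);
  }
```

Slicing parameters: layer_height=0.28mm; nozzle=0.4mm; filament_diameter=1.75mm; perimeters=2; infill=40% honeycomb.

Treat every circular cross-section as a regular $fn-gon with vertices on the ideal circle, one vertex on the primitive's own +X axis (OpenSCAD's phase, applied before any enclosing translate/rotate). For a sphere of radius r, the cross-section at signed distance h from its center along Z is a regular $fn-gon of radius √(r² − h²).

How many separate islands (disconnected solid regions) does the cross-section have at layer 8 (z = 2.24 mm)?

1

At z = 2.24 mm: the cylinder: section is a regular 16-gon, circumradius r=6.5; the r=12 sphere at (9, -1) slices to a regular 16-gon of circumradius 11.873 (√(r²−h²) with h=1.74 from center); Taking the first minus the rest: starting from the r=6.5 cylinder, the r=12 sphere at (9, -1) partially overlaps it — only the 90.95 mm² overlap (of its 431.58 mm²) is removed, clipping the outline — 1 connected region; the cone at (9, 6) contributes a regular 16-gon of circumradius 10.467 (interpolated between r1=11.5 and r2=2 at t=0.109); Taking the intersection: the cone at (9, 6) partially overlaps the result so far; clipping to the common part keeps 1.18 mm² — 1 connected region; (rotated 55° about Z; rotation is an isometry so areas/perimeters/island counts are preserved). Overall, the cross-section is a single solid region. Island count = 1.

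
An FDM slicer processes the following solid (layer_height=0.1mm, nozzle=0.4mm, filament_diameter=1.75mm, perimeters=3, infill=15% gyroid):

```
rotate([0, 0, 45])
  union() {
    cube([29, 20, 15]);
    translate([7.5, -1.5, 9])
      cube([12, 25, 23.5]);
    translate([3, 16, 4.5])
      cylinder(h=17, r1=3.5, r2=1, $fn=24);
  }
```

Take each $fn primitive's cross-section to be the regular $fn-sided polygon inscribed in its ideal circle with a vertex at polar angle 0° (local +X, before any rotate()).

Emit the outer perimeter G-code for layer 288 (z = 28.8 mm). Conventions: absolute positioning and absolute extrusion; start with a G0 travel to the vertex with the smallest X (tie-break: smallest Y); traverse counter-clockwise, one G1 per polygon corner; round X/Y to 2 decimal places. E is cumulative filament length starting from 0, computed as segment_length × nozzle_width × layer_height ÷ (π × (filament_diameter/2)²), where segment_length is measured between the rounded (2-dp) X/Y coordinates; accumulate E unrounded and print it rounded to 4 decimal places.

G0 X-11.31 Y21.92 Z28.80
G1 X6.36 Y4.24 E0.4157
G1 X14.85 Y12.73 E0.6154
G1 X-2.83 Y30.41 E1.0312
G1 X-11.31 Y21.92 E1.2307

At z = 28.8 mm: the cube is absent (z outside [0, 15]); the cube at (7.5, -1.5) (footprint 12×25) is included at this height; the cone at (3, 16) is absent (z outside [4.5, 21.5]); Merging all regions: only the 12×25 cube at (7.5, -1.5) is present, so the union is just that shape — 1 connected region; (whole slice rotated 45° about Z — lengths, areas and connectivity unchanged). The outline is a single polygon with 4 vertices. Extrusion per mm of travel: 0.4 × 0.1 / (π × 0.875²) = 0.016630. Accumulating E over each segment gives final E = 1.2307.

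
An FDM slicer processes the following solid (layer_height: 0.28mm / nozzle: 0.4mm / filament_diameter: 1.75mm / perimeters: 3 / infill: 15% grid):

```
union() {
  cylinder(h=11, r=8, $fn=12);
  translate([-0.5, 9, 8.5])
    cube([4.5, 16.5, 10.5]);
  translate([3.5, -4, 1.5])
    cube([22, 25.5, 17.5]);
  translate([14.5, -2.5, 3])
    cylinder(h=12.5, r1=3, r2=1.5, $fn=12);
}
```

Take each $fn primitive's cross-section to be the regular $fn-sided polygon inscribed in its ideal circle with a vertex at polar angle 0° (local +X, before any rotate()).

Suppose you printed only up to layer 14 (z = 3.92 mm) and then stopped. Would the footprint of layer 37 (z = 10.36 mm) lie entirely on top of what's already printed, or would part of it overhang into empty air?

Compare the two slices. At z = 3.92: the cylinder: section is a regular 12-gon, circumradius r=8 (area = (12/2)·8.000²·sin(360°/12) = 192.00 mm²); the cube at (-0.5, 9) is not intersected at this z (z outside [8.5, 19]); the 22×25.5 cube at (3.5, -4) contributes its full rectangle (area 561.00 mm²); the cone at (14.5, -2.5) contributes a regular 12-gon of circumradius 2.890 (interpolated between r1=3 and r2=1.5 at t=0.074) (area = (12/2)·2.890²·sin(360°/12) = 25.05 mm²); Merging all regions: the regions partially overlap — summed areas 778.05 mm² minus the doubly-counted overlap 58.09 mm² gives 719.96 mm² — area = 719.96 mm². At z = 10.36: the r=8 cylinder contributes a regular 12-gon of circumradius 8 (area = (12/2)·8.000²·sin(360°/12) = 192.00 mm²); the cube at (-0.5, 9) is present — its section is the full 4.5×16.5 rectangle (area 74.25 mm²); the 22×25.5 cube at (3.5, -4) contributes its full rectangle (area 561.00 mm²); the cone at (14.5, -2.5) contributes a regular 12-gon of circumradius 2.117 (interpolated between r1=3 and r2=1.5 at t=0.589) (area = (12/2)·2.117²·sin(360°/12) = 13.44 mm²); Combining (union): the regions partially overlap — summed areas 840.69 mm² minus the doubly-counted overlap 56.07 mm² gives 784.62 mm² — area = 784.62 mm². Checking containment: at z = 10.36 the cross-section extends beyond the z = 3.92 cross-section by about 68.00 mm².

part overhangs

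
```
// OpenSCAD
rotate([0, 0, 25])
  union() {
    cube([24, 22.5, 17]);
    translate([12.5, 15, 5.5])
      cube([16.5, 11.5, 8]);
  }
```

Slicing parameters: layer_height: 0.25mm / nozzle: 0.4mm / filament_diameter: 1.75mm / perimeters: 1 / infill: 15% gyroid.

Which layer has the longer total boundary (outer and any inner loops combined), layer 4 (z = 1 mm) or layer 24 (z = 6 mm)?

Layer 4 (z = 1): the cube (footprint 24×22.5) is included at this height (perimeter 93.00 mm); the cube at (12.5, 15) is absent (z outside [5.5, 13.5]); Taking the union: only the 24×22.5 cube is present, so the union is just that shape — boundary = 93.00 mm; (rotated 25° about Z; rotation is an isometry so areas/perimeters/island counts are preserved). So its perimeter = 93.00 mm. Layer 24 (z = 6): the cube is present — its section is the full 24×22.5 rectangle (perimeter 93.00 mm); the 16.5×11.5 cube at (12.5, 15) contributes its full rectangle (perimeter 56.00 mm); Combining (union): the regions partially overlap (shared area 86.25 mm²), so the edge portions inside another operand are dropped and the merged outline is re-measured after clipping — boundary = 111.00 mm; (whole slice rotated 25° about Z — lengths, areas and connectivity unchanged). So its perimeter = 111.00 mm. Layer 24 is larger (111.00 vs 93.00 mm).

layer 24 (z = 6 mm)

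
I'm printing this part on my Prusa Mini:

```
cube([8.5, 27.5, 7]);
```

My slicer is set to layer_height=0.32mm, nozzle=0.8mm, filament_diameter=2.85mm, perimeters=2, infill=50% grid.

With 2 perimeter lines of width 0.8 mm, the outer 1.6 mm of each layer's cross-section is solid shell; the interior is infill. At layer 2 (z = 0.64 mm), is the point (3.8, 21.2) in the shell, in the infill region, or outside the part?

infill

At z = 0.64 mm: the cube (footprint 8.5×27.5) is included at this height. Overall, the cross-section is a single solid region. The nearest boundary edge runs (0.00, 27.50)→(0.00, 0.00); distance from the point to it = 3.80 mm. The point is inside the cross-section and 3.80 mm from the nearest boundary — more than the 1.6 mm shell width (2 × 0.8), so it's in the infill interior.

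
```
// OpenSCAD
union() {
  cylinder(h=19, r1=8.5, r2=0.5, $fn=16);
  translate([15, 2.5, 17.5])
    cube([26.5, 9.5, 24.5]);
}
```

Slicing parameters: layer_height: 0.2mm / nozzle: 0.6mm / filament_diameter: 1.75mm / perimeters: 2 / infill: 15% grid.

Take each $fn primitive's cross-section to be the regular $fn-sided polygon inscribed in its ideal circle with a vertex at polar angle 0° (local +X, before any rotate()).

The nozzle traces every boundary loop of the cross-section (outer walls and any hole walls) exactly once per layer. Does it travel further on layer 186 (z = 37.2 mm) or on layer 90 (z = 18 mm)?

Layer 186 (z = 37.2): the cone is absent (z outside [0, 19]); the cube at (15, 2.5) (footprint 26.5×9.5) is included at this height (perimeter 72.00 mm); Taking the union: only the 26.5×9.5 cube at (15, 2.5) is present, so the union is just that shape — boundary = 72.00 mm. So its perimeter = 72.00 mm. Layer 90 (z = 18): the cone: at t=0.947 of its height the radius interpolates to r₁+(r₂−r₁)t = 0.921, giving a regular 16-gon of that circumradius (perimeter = 2·16·0.921·sin(180°/16) = 5.75 mm); the cube at (15, 2.5) is present — its section is the full 26.5×9.5 rectangle (perimeter 72.00 mm); Taking the union: the 2 present regions are separate (no shared area or edge), so areas and boundary lengths simply add and each stays a separate island — boundary = 77.75 mm. So its perimeter = 77.75 mm. Layer 90 is larger (77.75 vs 72.00 mm).

layer 90 (z = 18 mm)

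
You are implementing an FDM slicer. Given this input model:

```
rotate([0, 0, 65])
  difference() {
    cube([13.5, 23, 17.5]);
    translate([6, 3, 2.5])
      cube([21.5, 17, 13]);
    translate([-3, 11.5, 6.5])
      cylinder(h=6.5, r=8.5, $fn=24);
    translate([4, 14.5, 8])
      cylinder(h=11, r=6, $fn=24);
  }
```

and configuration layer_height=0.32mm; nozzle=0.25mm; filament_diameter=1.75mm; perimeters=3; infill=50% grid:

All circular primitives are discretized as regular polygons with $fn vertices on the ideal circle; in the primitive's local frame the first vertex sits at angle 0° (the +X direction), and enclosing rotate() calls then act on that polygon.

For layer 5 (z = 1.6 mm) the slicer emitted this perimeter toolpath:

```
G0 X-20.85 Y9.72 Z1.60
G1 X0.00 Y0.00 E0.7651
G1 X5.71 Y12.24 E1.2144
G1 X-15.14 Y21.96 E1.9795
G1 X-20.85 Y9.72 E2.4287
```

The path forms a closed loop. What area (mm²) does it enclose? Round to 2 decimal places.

Apply the shoelace formula to the sequence of (X, Y) vertices; enclosed area = 310.71 mm².

310.71 mm²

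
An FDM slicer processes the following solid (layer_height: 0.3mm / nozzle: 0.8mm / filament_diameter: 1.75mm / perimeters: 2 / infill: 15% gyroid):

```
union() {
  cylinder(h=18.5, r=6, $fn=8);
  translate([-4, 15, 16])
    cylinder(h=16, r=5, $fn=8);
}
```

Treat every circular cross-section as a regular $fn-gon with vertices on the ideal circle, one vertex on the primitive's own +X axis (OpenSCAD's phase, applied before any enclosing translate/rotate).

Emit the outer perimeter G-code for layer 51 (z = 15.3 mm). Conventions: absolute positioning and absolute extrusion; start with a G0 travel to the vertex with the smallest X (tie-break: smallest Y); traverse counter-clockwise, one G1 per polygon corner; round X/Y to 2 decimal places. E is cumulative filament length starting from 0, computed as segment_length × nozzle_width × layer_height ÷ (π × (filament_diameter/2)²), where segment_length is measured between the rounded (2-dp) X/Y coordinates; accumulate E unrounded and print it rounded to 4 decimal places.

G0 X-6.00 Y0.00 Z15.30
G1 X-4.24 Y-4.24 E0.4581
G1 X0.00 Y-6.00 E0.9161
G1 X4.24 Y-4.24 E1.3742
G1 X6.00 Y0.00 E1.8323
G1 X4.24 Y4.24 E2.2903
G1 X0.00 Y6.00 E2.7484
G1 X-4.24 Y4.24 E3.2065
G1 X-6.00 Y0.00 E3.6646

At z = 15.3 mm: the cylinder: section is a regular 8-gon, circumradius r=6; the cylinder at (-4, 15) does not reach this height (z outside [16, 32]); Taking the union: only the r=6 cylinder is present, so the union is just that shape — 1 connected region. The outline is a single polygon with 8 vertices. Extrusion per mm of travel: 0.8 × 0.3 / (π × 0.875²) = 0.099780. Accumulating E over each segment gives final E = 3.6646.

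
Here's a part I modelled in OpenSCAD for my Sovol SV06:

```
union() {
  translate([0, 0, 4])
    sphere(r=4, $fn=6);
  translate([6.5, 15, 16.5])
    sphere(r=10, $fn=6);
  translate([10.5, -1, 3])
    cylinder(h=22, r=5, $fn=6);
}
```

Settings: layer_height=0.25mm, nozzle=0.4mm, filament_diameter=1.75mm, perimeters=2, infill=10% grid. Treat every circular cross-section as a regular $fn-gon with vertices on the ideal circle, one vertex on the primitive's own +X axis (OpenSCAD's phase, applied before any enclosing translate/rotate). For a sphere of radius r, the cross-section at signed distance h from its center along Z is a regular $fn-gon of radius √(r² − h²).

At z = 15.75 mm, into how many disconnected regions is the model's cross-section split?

2

At z = 15.75 mm: the sphere is not intersected at this z (|z−center|=11.750 > r=4); the r=10 sphere at (6.5, 15) slices to a regular 6-gon of circumradius 9.972 (√(r²−h²) with h=0.75 from center); the cylinder at (10.5, -1): section is a regular 6-gon, circumradius r=5; Combining (union): the 2 present regions are separate (no shared area or edge), so areas and boundary lengths simply add and each stays a separate island — 2 connected regions. The result has 2 disconnected regions.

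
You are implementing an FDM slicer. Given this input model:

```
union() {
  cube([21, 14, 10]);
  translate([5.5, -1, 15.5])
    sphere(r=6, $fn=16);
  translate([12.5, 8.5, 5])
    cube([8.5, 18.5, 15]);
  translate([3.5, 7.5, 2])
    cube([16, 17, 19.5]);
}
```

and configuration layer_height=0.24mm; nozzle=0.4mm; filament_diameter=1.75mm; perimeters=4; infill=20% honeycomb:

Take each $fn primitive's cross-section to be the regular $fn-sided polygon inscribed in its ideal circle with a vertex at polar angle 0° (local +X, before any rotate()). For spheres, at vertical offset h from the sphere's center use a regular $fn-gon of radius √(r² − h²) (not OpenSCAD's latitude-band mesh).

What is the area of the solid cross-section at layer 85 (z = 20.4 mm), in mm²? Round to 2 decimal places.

At z = 20.4 mm: the cube is not intersected at this z (z outside [0, 10]); the sphere at (5.5, -1): section is a regular 16-gon, circumradius = √(r²−h²) = √(6²−4.9²) = 3.463 (area = (16/2)·3.463²·sin(360°/16) = 36.71 mm²); the cube at (12.5, 8.5) is absent (z outside [5, 20]); the cube at (3.5, 7.5) is present — its section is the full 16×17 rectangle (area 272.00 mm²); Taking the union: the 2 present regions are separate (no shared area or edge), so areas and boundary lengths simply add and each stays a separate island — area = 308.71 mm². Overall, the cross-section has 2 separate islands. Net area = 308.71 mm².

308.71 mm²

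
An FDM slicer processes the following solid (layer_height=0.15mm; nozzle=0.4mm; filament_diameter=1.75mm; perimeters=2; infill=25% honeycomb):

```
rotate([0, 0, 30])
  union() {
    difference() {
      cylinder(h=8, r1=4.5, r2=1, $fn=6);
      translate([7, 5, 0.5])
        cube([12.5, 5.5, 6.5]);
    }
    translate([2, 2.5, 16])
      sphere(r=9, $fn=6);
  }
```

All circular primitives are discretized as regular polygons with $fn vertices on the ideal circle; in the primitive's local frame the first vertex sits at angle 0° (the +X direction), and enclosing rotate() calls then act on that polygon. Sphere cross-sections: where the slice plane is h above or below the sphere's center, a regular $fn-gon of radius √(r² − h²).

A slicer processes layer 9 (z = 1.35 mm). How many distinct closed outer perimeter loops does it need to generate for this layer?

1

At z = 1.35 mm: the cone: at t=0.169 of its height the radius interpolates to r₁+(r₂−r₁)t = 3.909, giving a regular 6-gon of that circumradius; the 12.5×5.5 cube at (7, 5) contributes its full rectangle; After the difference (first − rest): starting from the cone, the 12.5×5.5 cube at (7, 5) misses the remaining region (no effect) — 1 connected region; the sphere at (2, 2.5) does not reach this height (|z−center|=14.650 > r=9); Combining (union): only the result so far is present, so the union is just that shape — 1 connected region; (whole slice rotated 30° about Z — lengths, areas and connectivity unchanged). The result has 1 disconnected region.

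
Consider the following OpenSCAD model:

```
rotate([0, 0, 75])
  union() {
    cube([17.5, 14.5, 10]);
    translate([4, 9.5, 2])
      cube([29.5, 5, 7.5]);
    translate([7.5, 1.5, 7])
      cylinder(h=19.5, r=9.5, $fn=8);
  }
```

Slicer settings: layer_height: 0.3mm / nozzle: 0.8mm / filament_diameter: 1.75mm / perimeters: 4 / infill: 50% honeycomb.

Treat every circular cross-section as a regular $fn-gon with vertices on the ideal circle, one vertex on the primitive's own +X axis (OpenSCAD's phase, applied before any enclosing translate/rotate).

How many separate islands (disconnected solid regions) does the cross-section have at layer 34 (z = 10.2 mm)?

1

At z = 10.2 mm: the cube is absent (z outside [0, 10]); the cube at (4, 9.5) does not reach this height (z outside [2, 9.5]); the r=9.5 cylinder at (7.5, 1.5) gives a regular 8-gon of circumradius 9.5 (constant along its height); Taking the union: only the r=9.5 cylinder at (7.5, 1.5) is present, so the union is just that shape — 1 connected region; (rotated 75° about Z; rotation is an isometry so areas/perimeters/island counts are preserved). Overall, the cross-section is a single solid region. Island count = 1.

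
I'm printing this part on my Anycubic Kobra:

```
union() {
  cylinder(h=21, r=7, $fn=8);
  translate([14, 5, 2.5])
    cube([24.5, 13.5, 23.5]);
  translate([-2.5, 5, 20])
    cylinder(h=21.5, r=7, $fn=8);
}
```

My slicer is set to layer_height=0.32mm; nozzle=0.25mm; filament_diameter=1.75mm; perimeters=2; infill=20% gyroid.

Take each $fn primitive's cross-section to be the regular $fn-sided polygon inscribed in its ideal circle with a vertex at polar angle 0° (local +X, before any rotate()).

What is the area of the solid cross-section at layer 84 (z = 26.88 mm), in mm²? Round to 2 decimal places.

138.59 mm²

At z = 26.88 mm: the cylinder is absent (z outside [0, 21]); the cube at (14, 5) is not intersected at this z (z outside [2.5, 26]); the r=7 cylinder at (-2.5, 5) contributes a regular 8-gon of circumradius 7 (area = (8/2)·7.000²·sin(360°/8) = 138.59 mm²); Taking the union: only the r=7 cylinder at (-2.5, 5) is present, so the union is just that shape — area = 138.59 mm². Overall, the cross-section is a single solid region. Net area = 138.59 mm².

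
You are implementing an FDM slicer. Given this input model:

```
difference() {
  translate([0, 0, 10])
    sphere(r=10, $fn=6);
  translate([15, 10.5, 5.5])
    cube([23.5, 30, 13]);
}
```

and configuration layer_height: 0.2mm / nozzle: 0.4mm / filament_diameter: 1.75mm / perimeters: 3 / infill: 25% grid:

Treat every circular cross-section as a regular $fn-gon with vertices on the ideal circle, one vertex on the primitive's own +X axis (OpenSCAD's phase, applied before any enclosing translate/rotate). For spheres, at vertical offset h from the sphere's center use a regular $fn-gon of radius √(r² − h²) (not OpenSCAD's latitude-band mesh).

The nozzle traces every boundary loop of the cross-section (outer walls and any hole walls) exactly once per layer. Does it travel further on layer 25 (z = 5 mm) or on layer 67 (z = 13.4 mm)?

Layer 25 (z = 5): the r=10 sphere contributes a regular 6-gon of circumradius √(10²−5²) = 8.660 (perimeter = 2·6·8.660·sin(180°/6) = 51.96 mm); the cube at (15, 10.5) is not intersected at this z (z outside [5.5, 18.5]); Taking the first minus the rest: none of the subtracted shapes is present at this height, so the r=10 sphere is unchanged — boundary = 51.96 mm. So its perimeter = 51.96 mm. Layer 67 (z = 13.4): the sphere: section is a regular 6-gon, circumradius = √(r²−h²) = √(10²−3.4²) = 9.404 (perimeter = 2·6·9.404·sin(180°/6) = 56.43 mm); the cube at (15, 10.5) (footprint 23.5×30) is included at this height (perimeter 107.00 mm); After the difference (first − rest): starting from the r=10 sphere, the 23.5×30 cube at (15, 10.5) misses the remaining region (no effect) — boundary = 56.43 mm. So its perimeter = 56.43 mm. Layer 67 is larger (56.43 vs 51.96 mm).

layer 67 (z = 13.4 mm)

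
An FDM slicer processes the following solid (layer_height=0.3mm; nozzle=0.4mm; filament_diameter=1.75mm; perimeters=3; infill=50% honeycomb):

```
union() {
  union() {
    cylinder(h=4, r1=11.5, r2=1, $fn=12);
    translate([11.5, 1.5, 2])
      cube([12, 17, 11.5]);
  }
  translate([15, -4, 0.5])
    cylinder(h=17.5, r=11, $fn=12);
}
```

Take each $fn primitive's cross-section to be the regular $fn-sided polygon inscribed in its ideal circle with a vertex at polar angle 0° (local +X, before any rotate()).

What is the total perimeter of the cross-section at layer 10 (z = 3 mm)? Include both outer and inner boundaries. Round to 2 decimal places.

At z = 3 mm: the cone contributes a regular 12-gon of circumradius 3.625 (interpolated between r1=11.5 and r2=1 at t=0.750) (perimeter = 2·12·3.625·sin(180°/12) = 22.52 mm); the cube at (11.5, 1.5) (footprint 12×17) is included at this height (perimeter 58.00 mm); Combining (union): the 2 present regions are separate (no shared area or edge), so areas and boundary lengths simply add and each stays a separate island — boundary = 80.52 mm; the cylinder at (15, -4): section is a regular 12-gon, circumradius r=11 (perimeter = 2·12·11.000·sin(180°/12) = 68.33 mm); Combining (union): the regions partially overlap (shared area 51.38 mm²), so the edge portions inside another operand are dropped and the merged outline is re-measured after clipping — boundary = 117.70 mm. Overall, the cross-section has 2 separate islands. Total boundary length (outer) = 117.70 mm.

117.70 mm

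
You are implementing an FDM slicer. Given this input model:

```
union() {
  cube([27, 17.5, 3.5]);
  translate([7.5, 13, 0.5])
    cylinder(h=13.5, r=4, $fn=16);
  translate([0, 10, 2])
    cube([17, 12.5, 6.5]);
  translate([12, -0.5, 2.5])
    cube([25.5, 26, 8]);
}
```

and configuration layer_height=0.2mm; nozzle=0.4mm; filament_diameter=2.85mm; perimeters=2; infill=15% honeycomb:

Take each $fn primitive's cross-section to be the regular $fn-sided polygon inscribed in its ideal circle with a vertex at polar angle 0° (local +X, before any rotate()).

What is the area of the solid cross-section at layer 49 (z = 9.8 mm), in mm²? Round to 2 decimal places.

At z = 9.8 mm: the cube does not reach this height (z outside [0, 3.5]); the r=4 cylinder at (7.5, 13) gives a regular 16-gon of circumradius 4 (constant along its height) (area = (16/2)·4.000²·sin(360°/16) = 48.98 mm²); the cube at (0, 10) is not intersected at this z (z outside [2, 8.5]); the cube at (12, -0.5) (footprint 25.5×26) is included at this height (area 663.00 mm²); Taking the union: the 2 present regions are separate (no shared area or edge), so areas and boundary lengths simply add and each stays a separate island — area = 711.98 mm². Overall, the cross-section has 2 separate islands. Net area = 711.98 mm².

711.98 mm²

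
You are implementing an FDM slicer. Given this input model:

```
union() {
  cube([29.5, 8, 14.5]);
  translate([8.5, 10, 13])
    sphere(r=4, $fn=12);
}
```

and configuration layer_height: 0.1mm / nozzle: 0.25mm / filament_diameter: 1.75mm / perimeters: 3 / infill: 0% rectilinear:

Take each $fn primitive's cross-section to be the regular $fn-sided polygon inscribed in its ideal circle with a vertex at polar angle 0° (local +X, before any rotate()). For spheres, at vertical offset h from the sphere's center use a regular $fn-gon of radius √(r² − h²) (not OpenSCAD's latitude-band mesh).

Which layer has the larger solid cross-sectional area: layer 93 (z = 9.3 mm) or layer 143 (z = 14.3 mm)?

layer 143 (z = 14.3 mm)

Layer 93 (z = 9.3): the 29.5×8 cube contributes its full rectangle (area 236.00 mm²); the r=4 sphere at (8.5, 10) slices to a regular 12-gon of circumradius 1.520 (√(r²−h²) with h=3.7 from center) (area = (12/2)·1.520²·sin(360°/12) = 6.93 mm²); Merging all regions: the 2 present regions are separate (no shared area or edge), so areas and boundary lengths simply add and each stays a separate island — area = 242.93 mm². So its area = 242.93 mm². Layer 143 (z = 14.3): the 29.5×8 cube contributes its full rectangle (area 236.00 mm²); the r=4 sphere at (8.5, 10) contributes a regular 12-gon of circumradius √(4²−1.3²) = 3.783 (area = (12/2)·3.783²·sin(360°/12) = 42.93 mm²); Merging all regions: the regions partially overlap — summed areas 278.93 mm² minus the doubly-counted overlap 7.41 mm² gives 271.52 mm² — area = 271.52 mm². So its area = 271.52 mm². Layer 143 is larger (271.52 vs 242.93 mm²).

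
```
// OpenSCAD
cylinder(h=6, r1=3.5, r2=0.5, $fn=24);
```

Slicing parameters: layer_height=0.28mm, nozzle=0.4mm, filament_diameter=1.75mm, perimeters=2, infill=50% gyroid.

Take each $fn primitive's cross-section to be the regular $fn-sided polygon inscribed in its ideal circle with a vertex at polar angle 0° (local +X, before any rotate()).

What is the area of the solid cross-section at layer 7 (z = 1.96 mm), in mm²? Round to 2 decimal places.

At z = 1.96 mm: the cone: at t=0.327 of its height the radius interpolates to r₁+(r₂−r₁)t = 2.520, giving a regular 24-gon of that circumradius (area = (24/2)·2.520²·sin(360°/24) = 19.72 mm²). Overall, the cross-section is a single solid region. Net area = 19.72 mm².

19.72 mm²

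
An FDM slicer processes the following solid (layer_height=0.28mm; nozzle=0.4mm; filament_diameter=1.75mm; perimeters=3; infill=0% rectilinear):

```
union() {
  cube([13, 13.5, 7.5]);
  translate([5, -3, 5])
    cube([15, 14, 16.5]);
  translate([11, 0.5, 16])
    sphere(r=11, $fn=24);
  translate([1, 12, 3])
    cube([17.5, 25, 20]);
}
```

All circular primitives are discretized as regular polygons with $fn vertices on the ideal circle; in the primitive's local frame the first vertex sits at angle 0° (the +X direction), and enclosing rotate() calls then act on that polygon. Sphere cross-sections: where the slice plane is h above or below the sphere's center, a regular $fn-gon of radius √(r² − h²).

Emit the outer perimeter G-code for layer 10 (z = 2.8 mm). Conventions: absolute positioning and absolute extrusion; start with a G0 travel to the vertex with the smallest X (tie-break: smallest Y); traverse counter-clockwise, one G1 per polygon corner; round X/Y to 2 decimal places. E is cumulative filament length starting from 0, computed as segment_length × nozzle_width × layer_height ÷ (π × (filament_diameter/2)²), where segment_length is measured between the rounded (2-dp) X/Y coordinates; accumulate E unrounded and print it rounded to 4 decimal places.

G0 X0.00 Y0.00 Z2.80
G1 X13.00 Y0.00 E0.6053
G1 X13.00 Y13.50 E1.2340
G1 X0.00 Y13.50 E1.8393
G1 X0.00 Y0.00 E2.4679

At z = 2.8 mm: the 13×13.5 cube contributes its full rectangle; the cube at (5, -3) is absent (z outside [5, 21.5]); the sphere at (11, 0.5) is absent (|z−center|=13.200 > r=11); the cube at (1, 12) is absent (z outside [3, 23]); Combining (union): only the 13×13.5 cube is present, so the union is just that shape — 1 connected region. The outline is a single polygon with 4 vertices. Extrusion per mm of travel: 0.4 × 0.28 / (π × 0.875²) = 0.046564. Accumulating E over each segment gives final E = 2.4679.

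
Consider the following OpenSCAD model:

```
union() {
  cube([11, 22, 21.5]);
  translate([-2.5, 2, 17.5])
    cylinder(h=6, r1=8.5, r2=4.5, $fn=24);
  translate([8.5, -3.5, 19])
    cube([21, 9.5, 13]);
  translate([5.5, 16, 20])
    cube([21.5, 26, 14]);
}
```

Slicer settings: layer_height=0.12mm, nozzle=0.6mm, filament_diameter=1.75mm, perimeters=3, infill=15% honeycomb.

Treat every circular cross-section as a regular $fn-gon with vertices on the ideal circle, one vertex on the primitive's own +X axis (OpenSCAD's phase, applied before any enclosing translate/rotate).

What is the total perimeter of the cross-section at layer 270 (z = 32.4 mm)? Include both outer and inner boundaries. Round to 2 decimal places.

95.00 mm

At z = 32.4 mm: the cube is not intersected at this z (z outside [0, 21.5]); the cone at (-2.5, 2) does not reach this height (z outside [17.5, 23.5]); the cube at (8.5, -3.5) does not reach this height (z outside [19, 32]); the cube at (5.5, 16) (footprint 21.5×26) is included at this height (perimeter 95.00 mm); Combining (union): only the 21.5×26 cube at (5.5, 16) is present, so the union is just that shape — boundary = 95.00 mm. Overall, the cross-section is a single solid region. Total boundary length (outer) = 95.00 mm.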